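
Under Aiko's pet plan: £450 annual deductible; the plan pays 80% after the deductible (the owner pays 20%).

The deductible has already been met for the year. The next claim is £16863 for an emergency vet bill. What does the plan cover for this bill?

£13490.40

The deductible is already satisfied, so the full bill goes to coinsurance.
Coinsurance: £16863 × 20% = £3372.60.
The plan picks up £16863 − £3372.60 = £13490.40.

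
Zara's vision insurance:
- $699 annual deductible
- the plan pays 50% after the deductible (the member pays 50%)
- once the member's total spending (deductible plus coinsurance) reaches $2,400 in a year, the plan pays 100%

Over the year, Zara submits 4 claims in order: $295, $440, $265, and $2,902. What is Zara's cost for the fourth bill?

#1 ($295): all of it applies to the deductible. Member owes $295 (running OOP $295).
#2 ($440): deductible takes $404, $36 remains; member's 50% is $18. Member pays $422; OOP now $717.
#3 ($265): 50% coinsurance on $265 = $132.50. Member owes $132.50 (running OOP $849.50).
#4 ($2,902): deductible already satisfied, so member's share is 50% × $2,902 = $1,451. Cost to member: $1,451. OOP to date $2,300.50.

$1,451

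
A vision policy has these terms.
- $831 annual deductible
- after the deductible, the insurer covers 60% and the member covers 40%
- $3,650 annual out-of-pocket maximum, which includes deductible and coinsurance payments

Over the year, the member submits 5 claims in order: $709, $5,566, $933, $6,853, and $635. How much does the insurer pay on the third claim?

$559.80

#1 ($709): all of it applies to the deductible. Member owes $709 (running OOP $709). Plan pays $709 − $709 = $0.
#2 ($5,566): $122 to deductible, leaving $5,444; coinsurance $5,444 × 40% = $2,177.60. Cost to member: $2,299.60. OOP to date $3,008.60. Insurer: $5,566 − $2,299.60 = $3,266.40.
#3 ($933): deductible already satisfied, so member's share is 40% × $933 = $373.20. Cost to member: $373.20. OOP to date $3,381.80. Plan pays $933 − $373.20 = $559.80.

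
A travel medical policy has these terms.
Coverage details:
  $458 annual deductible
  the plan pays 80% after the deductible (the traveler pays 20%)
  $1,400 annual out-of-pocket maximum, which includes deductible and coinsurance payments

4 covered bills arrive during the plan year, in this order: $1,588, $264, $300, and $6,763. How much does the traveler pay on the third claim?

Claim 1 — $1,588: $458 finishes the deductible; $1,130 goes to coinsurance; traveler's 20% is $226. Cost to traveler: $684. OOP to date $684.
Claim 2 — $264: 20% coinsurance on $264 = $52.80. Traveler owes $52.80 (running OOP $736.80).
Claim 3 — $300: 20% coinsurance on $300 = $60. Traveler owes $60 (running OOP $796.80).

$60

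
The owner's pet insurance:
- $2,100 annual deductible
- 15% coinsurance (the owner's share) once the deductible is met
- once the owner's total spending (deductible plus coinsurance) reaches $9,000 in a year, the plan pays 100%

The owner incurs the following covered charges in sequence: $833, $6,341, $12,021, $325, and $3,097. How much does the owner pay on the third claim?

Bill 1, $833: entire amount goes to the deductible. Owner owes $833 (running OOP $833).
Bill 2, $6,341: deductible takes $1,267, $5,074 remains; coinsurance $5,074 × 15% = $761.10. Owner pays $2,028.10; OOP now $2,861.10.
Bill 3, $12,021: deductible already satisfied, so owner's share is 15% × $12,021 = $1,803.15. Owner pays $1,803.15; OOP now $4,664.25.

$1,803.15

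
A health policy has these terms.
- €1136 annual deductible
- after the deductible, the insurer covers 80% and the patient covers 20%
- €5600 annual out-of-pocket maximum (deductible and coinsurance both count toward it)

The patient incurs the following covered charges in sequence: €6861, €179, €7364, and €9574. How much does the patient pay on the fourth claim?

€1810.40

#1 (€6861): €1136 finishes the deductible; €5725 goes to coinsurance; 20% of €5725 = €1145. Cost to patient: €2281. OOP to date €2281.
#2 (€179): deductible already satisfied, so patient's share is 20% × €179 = €35.80. Cost to patient: €35.80. OOP to date €2316.80.
#3 (€7364): 20% coinsurance on €7364 = €1472.80. Patient owes €1472.80 (running OOP €3789.60).
#4 (€9574): deductible already satisfied, so patient's share is 20% × €9574 = €1914.80. Adding that to €3789.60 gives €5704.40, past the €5600 cap; patient pays only €5600 − €3789.60 = €1810.40.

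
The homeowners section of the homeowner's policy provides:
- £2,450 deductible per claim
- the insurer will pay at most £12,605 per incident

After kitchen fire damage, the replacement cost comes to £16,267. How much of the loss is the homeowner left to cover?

£3,662

Less the £2,450 deductible: £16,267 − £2,450 = £13,817.
The £12,605 per-incident cap binds; insurer pays £12,605.
The homeowner bears the rest of the original loss: £16,267 − £12,605 = £3,662.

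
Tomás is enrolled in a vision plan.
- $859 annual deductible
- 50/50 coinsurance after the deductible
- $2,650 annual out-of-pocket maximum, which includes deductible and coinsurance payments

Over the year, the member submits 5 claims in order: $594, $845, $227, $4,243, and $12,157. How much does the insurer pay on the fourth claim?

Bill 1, $594: all of it applies to the deductible. Member owes $594 (running OOP $594). Plan pays $594 − $594 = $0.
Bill 2, $845: $265 finishes the deductible; $580 goes to coinsurance; 50% of $580 = $290. Cost to member: $555. OOP to date $1,149. Insurer: $845 − $555 = $290.
Bill 3, $227: deductible met; 50% of $227 = $113.50. Member owes $113.50 (running OOP $1,262.50). Insurer: $227 − $113.50 = $113.50.
Bill 4, $4,243: deductible already satisfied, so member's share is 50% × $4,243 = $2,121.50. That would push OOP to $3,384, over the $2,650 cap, so member pays $2,650 − $1,262.50 = $1,387.50. Insurer: $4,243 − $1,387.50 = $2,855.50.

$2,855.50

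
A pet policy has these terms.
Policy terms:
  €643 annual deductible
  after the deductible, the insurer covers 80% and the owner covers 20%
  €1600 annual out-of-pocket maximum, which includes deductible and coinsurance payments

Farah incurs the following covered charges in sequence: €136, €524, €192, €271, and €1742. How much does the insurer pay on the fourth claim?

€216.80

Claim 1 — €136: entire amount goes to the deductible. Owner owes €136 (running OOP €136). Plan pays €136 − €136 = €0.
Claim 2 — €524: deductible takes €507, €17 remains; coinsurance €17 × 20% = €3.40. Cost to owner: €510.40. OOP to date €646.40. Plan pays €524 − €510.40 = €13.60.
Claim 3 — €192: deductible already satisfied, so owner's share is 20% × €192 = €38.40. Owner pays €38.40; OOP now €684.80. Plan pays €192 − €38.40 = €153.60.
Claim 4 — €271: deductible already satisfied, so owner's share is 20% × €271 = €54.20. Cost to owner: €54.20. OOP to date €739. Insurer: €271 − €54.20 = €216.80.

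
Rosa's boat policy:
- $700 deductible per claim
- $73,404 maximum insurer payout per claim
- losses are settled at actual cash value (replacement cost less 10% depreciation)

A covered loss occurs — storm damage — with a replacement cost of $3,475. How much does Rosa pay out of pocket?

$1,047.50

At 10% depreciation, ACV = $3,475 − $347.50 = $3,127.50.
After the deductible, $3,127.50 − $700 = $2,427.50 remains.
That's under the $73,404 cap, so the insurer reimburses the full $2,427.50.
Owner's share is the uncovered remainder: $3,475 − $2,427.50 = $1,047.50.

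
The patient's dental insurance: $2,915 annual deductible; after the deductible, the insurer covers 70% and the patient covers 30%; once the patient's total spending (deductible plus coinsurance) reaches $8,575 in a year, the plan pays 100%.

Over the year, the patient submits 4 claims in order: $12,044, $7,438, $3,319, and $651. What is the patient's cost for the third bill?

Claim 1 ($12,044): $2,915 to deductible, leaving $9,129; coinsurance $9,129 × 30% = $2,738.70. Patient pays $5,653.70; OOP now $5,653.70.
Claim 2 ($7,438): deductible met; 30% of $7,438 = $2,231.40. Patient pays $2,231.40; OOP now $7,885.10.
Claim 3 ($3,319): 30% coinsurance on $3,319 = $995.70. OOP would hit $8,880.80 > $8,575, so the cap limits the patient to $8,575 − $7,885.10 = $689.90.

$689.90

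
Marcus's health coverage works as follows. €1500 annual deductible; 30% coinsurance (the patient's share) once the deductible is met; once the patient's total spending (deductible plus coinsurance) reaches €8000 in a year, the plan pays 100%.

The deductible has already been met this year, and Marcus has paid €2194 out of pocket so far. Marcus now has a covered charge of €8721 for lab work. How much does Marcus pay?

€2616.30

The deductible is already satisfied, so the full bill goes to coinsurance.
Coinsurance: €8721 × 30% = €2616.30.
Cumulative spending €2194 + €2616.30 = €4810.30 stays under the €8000 maximum.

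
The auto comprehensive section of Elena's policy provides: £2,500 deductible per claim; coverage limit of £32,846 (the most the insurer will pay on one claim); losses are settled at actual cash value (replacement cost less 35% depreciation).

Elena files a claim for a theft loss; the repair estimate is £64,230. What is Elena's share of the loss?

£31,384

At 35% depreciation, ACV = £64,230 − £22,480.50 = £41,749.50.
Subtract the deductible: £41,749.50 − £2,500 = £39,249.50.
£39,249.50 exceeds the £32,846 limit, so the insurer pays the limit: £32,846.
The policyholder bears the rest of the original loss: £64,230 − £32,846 = £31,384.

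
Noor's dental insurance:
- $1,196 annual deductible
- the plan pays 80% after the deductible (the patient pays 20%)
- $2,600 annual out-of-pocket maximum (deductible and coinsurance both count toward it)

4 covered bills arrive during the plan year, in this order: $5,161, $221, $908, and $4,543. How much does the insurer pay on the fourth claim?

$4,157.80

#1 ($5,161): deductible takes $1,196, $3,965 remains; patient's 20% is $793. Cost to patient: $1,989. OOP to date $1,989. Plan pays $5,161 − $1,989 = $3,172.
#2 ($221): 20% coinsurance on $221 = $44.20. Cost to patient: $44.20. OOP to date $2,033.20. Plan pays $221 − $44.20 = $176.80.
#3 ($908): deductible met; 20% of $908 = $181.60. Patient owes $181.60 (running OOP $2,214.80). Insurer: $908 − $181.60 = $726.40.
#4 ($4,543): deductible already satisfied, so patient's share is 20% × $4,543 = $908.60. Adding that to $2,214.80 gives $3,123.40, past the $2,600 cap; patient pays only $2,600 − $2,214.80 = $385.20. Insurer: $4,543 − $385.20 = $4,157.80.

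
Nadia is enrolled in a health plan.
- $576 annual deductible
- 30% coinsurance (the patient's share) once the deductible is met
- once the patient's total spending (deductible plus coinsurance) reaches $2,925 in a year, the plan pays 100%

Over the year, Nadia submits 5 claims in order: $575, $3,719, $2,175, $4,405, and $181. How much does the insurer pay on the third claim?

$1,522.50

#1 ($575): entire amount goes to the deductible. Cost to patient: $575. OOP to date $575. Insurer: $575 − $575 = $0.
#2 ($3,719): $1 finishes the deductible; $3,718 goes to coinsurance; 30% of $3,718 = $1,115.40. Patient pays $1,116.40; OOP now $1,691.40. Insurer: $3,719 − $1,116.40 = $2,602.60.
#3 ($2,175): deductible already satisfied, so patient's share is 30% × $2,175 = $652.50. Patient pays $652.50; OOP now $2,343.90. Plan pays $2,175 − $652.50 = $1,522.50.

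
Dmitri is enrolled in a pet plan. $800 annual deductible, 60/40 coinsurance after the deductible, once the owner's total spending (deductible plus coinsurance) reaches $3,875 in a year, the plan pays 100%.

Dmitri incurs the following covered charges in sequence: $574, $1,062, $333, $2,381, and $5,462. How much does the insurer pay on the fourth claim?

$1,428.60

#1 ($574): all of it applies to the deductible. Owner owes $574 (running OOP $574). Plan pays $574 − $574 = $0.
#2 ($1,062): $226 finishes the deductible; $836 goes to coinsurance; coinsurance $836 × 40% = $334.40. Owner owes $560.40 (running OOP $1,134.40). Plan pays $1,062 − $560.40 = $501.60.
#3 ($333): 40% coinsurance on $333 = $133.20. Cost to owner: $133.20. OOP to date $1,267.60. Plan pays $333 − $133.20 = $199.80.
#4 ($2,381): deductible already satisfied, so owner's share is 40% × $2,381 = $952.40. Owner pays $952.40; OOP now $2,220. Plan pays $2,381 − $952.40 = $1,428.60.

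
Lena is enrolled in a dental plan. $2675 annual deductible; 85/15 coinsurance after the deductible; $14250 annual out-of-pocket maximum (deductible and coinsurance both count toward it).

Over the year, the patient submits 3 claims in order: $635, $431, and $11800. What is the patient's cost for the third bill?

Claim 1 — $635: all of it applies to the deductible. Patient pays $635; OOP now $635.
Claim 2 — $431: fully absorbed by the deductible. Patient pays $431; OOP now $1066.
Claim 3 — $11800: $1609 finishes the deductible; $10191 goes to coinsurance; 15% of $10191 = $1528.65. Patient pays $3137.65; OOP now $4203.65.

$3137.65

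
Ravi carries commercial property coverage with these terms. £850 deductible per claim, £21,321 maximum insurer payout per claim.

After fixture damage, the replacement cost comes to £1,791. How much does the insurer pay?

£941

After the deductible, £1,791 − £850 = £941 remains.
£941 ≤ £21,321, so the limit doesn't bind; insurer pays £941.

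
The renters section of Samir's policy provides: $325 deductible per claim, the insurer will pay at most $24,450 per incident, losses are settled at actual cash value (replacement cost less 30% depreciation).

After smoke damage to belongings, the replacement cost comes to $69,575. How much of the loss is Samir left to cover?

At 30% depreciation, ACV = $69,575 − $20,872.50 = $48,702.50.
After the deductible, $48,702.50 − $325 = $48,377.50 remains.
The $24,450 per-incident cap binds; insurer pays $24,450.
Tenant's share is the uncovered remainder: $69,575 − $24,450 = $45,125.

$45,125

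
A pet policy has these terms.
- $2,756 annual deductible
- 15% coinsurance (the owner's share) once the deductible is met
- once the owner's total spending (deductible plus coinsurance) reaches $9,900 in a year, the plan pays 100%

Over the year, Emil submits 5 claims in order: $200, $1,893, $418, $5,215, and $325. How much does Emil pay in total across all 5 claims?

$3,550.25

#1 ($200): all of it applies to the deductible. Owner pays $200; OOP now $200.
#2 ($1,893): all of it applies to the deductible. Owner pays $1,893; OOP now $2,093.
#3 ($418): entire amount goes to the deductible. Cost to owner: $418. OOP to date $2,511.
#4 ($5,215): $245 to deductible, leaving $4,970; 15% of $4,970 = $745.50. Owner pays $990.50; OOP now $3,501.50.
#5 ($325): 15% coinsurance on $325 = $48.75. Owner pays $48.75; OOP now $3,550.25.
Summing the owner's payments: $200 + $1,893 + $418 + $990.50 + $48.75 = $3,550.25.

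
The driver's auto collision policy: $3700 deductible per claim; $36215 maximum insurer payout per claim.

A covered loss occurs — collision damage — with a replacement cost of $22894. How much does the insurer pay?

Less the $3700 deductible: $22894 − $3700 = $19194.
That's under the $36215 cap, so the insurer reimburses the full $19194.

$19194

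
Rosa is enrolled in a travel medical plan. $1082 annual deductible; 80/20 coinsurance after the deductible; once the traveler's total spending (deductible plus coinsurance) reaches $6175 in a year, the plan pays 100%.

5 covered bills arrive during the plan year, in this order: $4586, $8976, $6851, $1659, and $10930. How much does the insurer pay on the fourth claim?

$1327.20

Bill 1, $4586: $1082 to deductible, leaving $3504; traveler's 20% is $700.80. Traveler owes $1782.80 (running OOP $1782.80). Plan pays $4586 − $1782.80 = $2803.20.
Bill 2, $8976: deductible met; 20% of $8976 = $1795.20. Cost to traveler: $1795.20. OOP to date $3578. Insurer: $8976 − $1795.20 = $7180.80.
Bill 3, $6851: deductible met; 20% of $6851 = $1370.20. Traveler pays $1370.20; OOP now $4948.20. Plan pays $6851 − $1370.20 = $5480.80.
Bill 4, $1659: deductible already satisfied, so traveler's share is 20% × $1659 = $331.80. Traveler owes $331.80 (running OOP $5280). Insurer: $1659 − $331.80 = $1327.20.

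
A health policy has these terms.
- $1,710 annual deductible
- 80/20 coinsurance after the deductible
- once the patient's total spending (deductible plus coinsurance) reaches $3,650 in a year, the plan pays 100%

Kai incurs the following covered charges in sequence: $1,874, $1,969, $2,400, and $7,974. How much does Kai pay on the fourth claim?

$1,033.40

Bill 1, $1,874: $1,710 to deductible, leaving $164; coinsurance $164 × 20% = $32.80. Cost to patient: $1,742.80. OOP to date $1,742.80.
Bill 2, $1,969: 20% coinsurance on $1,969 = $393.80. Patient pays $393.80; OOP now $2,136.60.
Bill 3, $2,400: 20% coinsurance on $2,400 = $480. Patient pays $480; OOP now $2,616.60.
Bill 4, $7,974: deductible already satisfied, so patient's share is 20% × $7,974 = $1,594.80. That would push OOP to $4,211.40, over the $3,650 cap, so patient pays $3,650 − $2,616.60 = $1,033.40.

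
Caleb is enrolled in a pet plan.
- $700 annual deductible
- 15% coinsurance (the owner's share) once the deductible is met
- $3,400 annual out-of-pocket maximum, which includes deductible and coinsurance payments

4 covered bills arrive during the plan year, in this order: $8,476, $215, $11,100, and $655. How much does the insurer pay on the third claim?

Claim 1 — $8,476: $700 finishes the deductible; $7,776 goes to coinsurance; 15% of $7,776 = $1,166.40. Owner pays $1,866.40; OOP now $1,866.40. Insurer: $8,476 − $1,866.40 = $6,609.60.
Claim 2 — $215: 15% coinsurance on $215 = $32.25. Owner owes $32.25 (running OOP $1,898.65). Plan pays $215 − $32.25 = $182.75.
Claim 3 — $11,100: deductible already satisfied, so owner's share is 15% × $11,100 = $1,665. That would push OOP to $3,563.65, over the $3,400 cap, so owner pays $3,400 − $1,898.65 = $1,501.35. Plan pays $11,100 − $1,501.35 = $9,598.65.

$9,598.65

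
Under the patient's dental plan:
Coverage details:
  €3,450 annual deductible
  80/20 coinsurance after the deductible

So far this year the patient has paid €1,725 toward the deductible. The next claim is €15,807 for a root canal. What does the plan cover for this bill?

Remaining deductible: €3,450 − €1,725 = €1,725.
The remaining €14,082 (= €15,807 − €1,725) moves to coinsurance.
Patient's 20% share of €14,082 is €2,816.40.
Patient responsibility: €1,725 + €2,816.40 = €4,541.40.
The plan picks up €15,807 − €4,541.40 = €11,265.60.

€11,265.60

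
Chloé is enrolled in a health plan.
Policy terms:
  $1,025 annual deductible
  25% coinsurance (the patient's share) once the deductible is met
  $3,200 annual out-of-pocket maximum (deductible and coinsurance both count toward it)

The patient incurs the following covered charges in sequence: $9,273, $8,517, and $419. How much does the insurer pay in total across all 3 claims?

$15,009

Bill 1, $9,273: $1,025 finishes the deductible; $8,248 goes to coinsurance; coinsurance $8,248 × 25% = $2,062. Cost to patient: $3,087. OOP to date $3,087. Plan pays $9,273 − $3,087 = $6,186.
Bill 2, $8,517: 25% coinsurance on $8,517 = $2,129.25. That would push OOP to $5,216.25, over the $3,200 cap, so patient pays $3,200 − $3,087 = $113. Insurer: $8,517 − $113 = $8,404.
Bill 3, $419: 25% coinsurance on $419 = $104.75. That would push OOP to $3,304.75, over the $3,200 cap, so patient pays $3,200 − $3,200 = $0. Plan pays $419 − $0 = $419.
Insurer total: $6,186 + $8,404 + $419 = $15,009.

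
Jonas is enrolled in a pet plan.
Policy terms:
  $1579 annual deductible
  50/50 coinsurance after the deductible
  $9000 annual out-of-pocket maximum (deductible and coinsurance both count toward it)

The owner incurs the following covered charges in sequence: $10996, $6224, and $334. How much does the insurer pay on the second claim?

$3511.50

Claim 1 — $10996: $1579 to deductible, leaving $9417; owner's 50% is $4708.50. Owner owes $6287.50 (running OOP $6287.50). Plan pays $10996 − $6287.50 = $4708.50.
Claim 2 — $6224: deductible met; 50% of $6224 = $3112. OOP would hit $9399.50 > $9000, so the cap limits the owner to $9000 − $6287.50 = $2712.50. Insurer: $6224 − $2712.50 = $3511.50.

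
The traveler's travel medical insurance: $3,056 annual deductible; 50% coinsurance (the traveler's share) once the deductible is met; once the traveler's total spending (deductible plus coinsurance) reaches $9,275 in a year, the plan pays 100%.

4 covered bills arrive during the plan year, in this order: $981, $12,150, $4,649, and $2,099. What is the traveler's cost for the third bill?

#1 ($981): fully absorbed by the deductible. Cost to traveler: $981. OOP to date $981.
#2 ($12,150): deductible takes $2,075, $10,075 remains; coinsurance $10,075 × 50% = $5,037.50. Cost to traveler: $7,112.50. OOP to date $8,093.50.
#3 ($4,649): deductible met; 50% of $4,649 = $2,324.50. That would push OOP to $10,418, over the $9,275 cap, so traveler pays $9,275 − $8,093.50 = $1,181.50.

$1,181.50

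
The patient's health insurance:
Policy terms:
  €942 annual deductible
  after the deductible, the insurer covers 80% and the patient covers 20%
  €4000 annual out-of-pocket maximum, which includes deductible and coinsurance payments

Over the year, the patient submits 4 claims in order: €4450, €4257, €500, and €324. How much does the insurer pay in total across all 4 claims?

Claim 1 (€4450): €942 finishes the deductible; €3508 goes to coinsurance; coinsurance €3508 × 20% = €701.60. Cost to patient: €1643.60. OOP to date €1643.60. Plan pays €4450 − €1643.60 = €2806.40.
Claim 2 (€4257): deductible met; 20% of €4257 = €851.40. Patient pays €851.40; OOP now €2495. Insurer: €4257 − €851.40 = €3405.60.
Claim 3 (€500): 20% coinsurance on €500 = €100. Patient pays €100; OOP now €2595. Plan pays €500 − €100 = €400.
Claim 4 (€324): 20% coinsurance on €324 = €64.80. Patient owes €64.80 (running OOP €2659.80). Plan pays €324 − €64.80 = €259.20.
Insurer total: €2806.40 + €3405.60 + €400 + €259.20 = €6871.20.

€6871.20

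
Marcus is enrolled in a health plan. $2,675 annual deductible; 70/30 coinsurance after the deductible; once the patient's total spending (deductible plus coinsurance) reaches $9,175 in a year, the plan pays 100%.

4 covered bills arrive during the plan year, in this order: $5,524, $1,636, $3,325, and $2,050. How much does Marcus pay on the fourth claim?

Bill 1, $5,524: $2,675 to deductible, leaving $2,849; patient's 30% is $854.70. Patient pays $3,529.70; OOP now $3,529.70.
Bill 2, $1,636: deductible already satisfied, so patient's share is 30% × $1,636 = $490.80. Patient pays $490.80; OOP now $4,020.50.
Bill 3, $3,325: deductible already satisfied, so patient's share is 30% × $3,325 = $997.50. Patient pays $997.50; OOP now $5,018.
Bill 4, $2,050: 30% coinsurance on $2,050 = $615. Patient owes $615 (running OOP $5,633).

$615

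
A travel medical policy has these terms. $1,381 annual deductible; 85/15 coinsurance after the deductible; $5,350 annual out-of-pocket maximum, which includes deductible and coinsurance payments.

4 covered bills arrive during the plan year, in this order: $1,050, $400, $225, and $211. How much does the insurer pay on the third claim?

$191.25

#1 ($1,050): entire amount goes to the deductible. Traveler owes $1,050 (running OOP $1,050). Plan pays $1,050 − $1,050 = $0.
#2 ($400): $331 to deductible, leaving $69; traveler's 15% is $10.35. Cost to traveler: $341.35. OOP to date $1,391.35. Plan pays $400 − $341.35 = $58.65.
#3 ($225): deductible met; 15% of $225 = $33.75. Traveler pays $33.75; OOP now $1,425.10. Insurer: $225 − $33.75 = $191.25.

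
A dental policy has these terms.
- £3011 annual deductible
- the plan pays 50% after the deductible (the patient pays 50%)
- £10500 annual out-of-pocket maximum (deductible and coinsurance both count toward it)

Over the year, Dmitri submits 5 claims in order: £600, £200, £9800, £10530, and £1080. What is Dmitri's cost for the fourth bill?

£3694.50

Claim 1 — £600: all of it applies to the deductible. Patient pays £600; OOP now £600.
Claim 2 — £200: fully absorbed by the deductible. Cost to patient: £200. OOP to date £800.
Claim 3 — £9800: £2211 to deductible, leaving £7589; coinsurance £7589 × 50% = £3794.50. Cost to patient: £6005.50. OOP to date £6805.50.
Claim 4 — £10530: 50% coinsurance on £10530 = £5265. OOP would hit £12070.50 > £10500, so the cap limits the patient to £10500 − £6805.50 = £3694.50.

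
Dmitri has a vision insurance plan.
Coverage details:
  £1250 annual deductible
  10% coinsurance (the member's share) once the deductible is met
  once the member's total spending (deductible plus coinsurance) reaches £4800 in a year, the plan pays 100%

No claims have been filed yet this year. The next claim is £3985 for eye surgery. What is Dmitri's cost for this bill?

£1523.50

Nothing has been paid toward the £1250 deductible, so the first £1250 of this charge is applied there.
The remaining £2735 (= £3985 − £1250) moves to coinsurance.
Member's 10% share of £2735 is £273.50.
Member responsibility before any cap: £1250 + £273.50 = £1523.50.
Year-to-date out-of-pocket becomes £0 + £1523.50 = £1523.50, still under the £4800 maximum, so no cap applies.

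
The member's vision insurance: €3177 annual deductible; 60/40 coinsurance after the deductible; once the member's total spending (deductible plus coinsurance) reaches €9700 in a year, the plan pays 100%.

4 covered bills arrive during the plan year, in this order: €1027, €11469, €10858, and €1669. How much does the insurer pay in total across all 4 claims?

#1 (€1027): entire amount goes to the deductible. Member owes €1027 (running OOP €1027). Plan pays €1027 − €1027 = €0.
#2 (€11469): €2150 to deductible, leaving €9319; member's 40% is €3727.60. Cost to member: €5877.60. OOP to date €6904.60. Plan pays €11469 − €5877.60 = €5591.40.
#3 (€10858): 40% coinsurance on €10858 = €4343.20. That would push OOP to €11247.80, over the €9700 cap, so member pays €9700 − €6904.60 = €2795.40. Insurer: €10858 − €2795.40 = €8062.60.
#4 (€1669): deductible already satisfied, so member's share is 40% × €1669 = €667.60. That would push OOP to €10367.60, over the €9700 cap, so member pays €9700 − €9700 = €0. Plan pays €1669 − €0 = €1669.
Insurer total: €0 + €5591.40 + €8062.60 + €1669 = €15323.

€15323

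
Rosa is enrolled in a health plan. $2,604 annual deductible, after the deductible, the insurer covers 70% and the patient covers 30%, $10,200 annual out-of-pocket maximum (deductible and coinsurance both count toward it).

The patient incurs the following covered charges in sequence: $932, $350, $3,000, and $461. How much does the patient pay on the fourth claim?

$138.30

Bill 1, $932: entire amount goes to the deductible. Cost to patient: $932. OOP to date $932.
Bill 2, $350: entire amount goes to the deductible. Cost to patient: $350. OOP to date $1,282.
Bill 3, $3,000: $1,322 finishes the deductible; $1,678 goes to coinsurance; coinsurance $1,678 × 30% = $503.40. Patient pays $1,825.40; OOP now $3,107.40.
Bill 4, $461: deductible already satisfied, so patient's share is 30% × $461 = $138.30. Cost to patient: $138.30. OOP to date $3,245.70.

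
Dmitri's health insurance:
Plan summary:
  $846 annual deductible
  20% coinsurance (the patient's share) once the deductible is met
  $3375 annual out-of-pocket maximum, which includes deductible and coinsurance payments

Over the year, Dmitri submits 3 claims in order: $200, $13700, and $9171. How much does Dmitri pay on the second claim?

$3175

Claim 1 ($200): fully absorbed by the deductible. Cost to patient: $200. OOP to date $200.
Claim 2 ($13700): $646 finishes the deductible; $13054 goes to coinsurance; 20% of $13054 = $2610.80. Claim cost before the cap: $646 + $2610.80 = $3256.80. OOP would hit $3456.80 > $3375, so the cap limits the patient to $3375 − $200 = $3175.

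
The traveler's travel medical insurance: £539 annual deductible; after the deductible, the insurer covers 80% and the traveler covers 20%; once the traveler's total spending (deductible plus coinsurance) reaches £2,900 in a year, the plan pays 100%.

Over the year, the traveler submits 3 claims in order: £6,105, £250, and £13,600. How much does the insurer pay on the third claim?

Claim 1 — £6,105: deductible takes £539, £5,566 remains; 20% of £5,566 = £1,113.20. Traveler owes £1,652.20 (running OOP £1,652.20). Insurer: £6,105 − £1,652.20 = £4,452.80.
Claim 2 — £250: deductible already satisfied, so traveler's share is 20% × £250 = £50. Traveler owes £50 (running OOP £1,702.20). Plan pays £250 − £50 = £200.
Claim 3 — £13,600: 20% coinsurance on £13,600 = £2,720. Adding that to £1,702.20 gives £4,422.20, past the £2,900 cap; traveler pays only £2,900 − £1,702.20 = £1,197.80. Plan pays £13,600 − £1,197.80 = £12,402.20.

£12,402.20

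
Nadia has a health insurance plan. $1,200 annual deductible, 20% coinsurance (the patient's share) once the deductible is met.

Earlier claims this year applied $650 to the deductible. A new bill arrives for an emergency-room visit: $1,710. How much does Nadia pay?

$782

$650 of the $1,200 deductible is already met, leaving $550.
After the $550 deductible portion, $1,710 − $550 = $1,160 is subject to coinsurance.
Patient's 20% share of $1,160 is $232.
That puts the patient's cost at $550 + $232 = $782.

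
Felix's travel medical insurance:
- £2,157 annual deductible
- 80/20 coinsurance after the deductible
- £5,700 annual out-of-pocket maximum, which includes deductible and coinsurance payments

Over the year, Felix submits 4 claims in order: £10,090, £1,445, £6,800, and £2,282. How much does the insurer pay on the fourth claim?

£1,974.60

Claim 1 — £10,090: deductible takes £2,157, £7,933 remains; coinsurance £7,933 × 20% = £1,586.60. Traveler owes £3,743.60 (running OOP £3,743.60). Insurer: £10,090 − £3,743.60 = £6,346.40.
Claim 2 — £1,445: deductible already satisfied, so traveler's share is 20% × £1,445 = £289. Traveler owes £289 (running OOP £4,032.60). Plan pays £1,445 − £289 = £1,156.
Claim 3 — £6,800: 20% coinsurance on £6,800 = £1,360. Traveler pays £1,360; OOP now £5,392.60. Insurer: £6,800 − £1,360 = £5,440.
Claim 4 — £2,282: 20% coinsurance on £2,282 = £456.40. OOP would hit £5,849 > £5,700, so the cap limits the traveler to £5,700 − £5,392.60 = £307.40. Insurer: £2,282 − £307.40 = £1,974.60.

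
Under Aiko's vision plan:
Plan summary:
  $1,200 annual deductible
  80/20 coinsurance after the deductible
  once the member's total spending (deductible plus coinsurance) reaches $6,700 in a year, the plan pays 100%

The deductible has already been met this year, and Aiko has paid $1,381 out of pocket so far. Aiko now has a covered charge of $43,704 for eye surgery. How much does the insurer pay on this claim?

With the deductible met, the entire $43,704 is subject to coinsurance.
Member's 20% share of $43,704 is $8,740.80.
Year-to-date out-of-pocket would reach $1,381 + $8,740.80 = $10,121.80, above the $6,700 maximum, so the member pays only $6,700 − $1,381 = $5,319.
Insurer pays the balance: $43,704 − $5,319 = $38,385.

$38,385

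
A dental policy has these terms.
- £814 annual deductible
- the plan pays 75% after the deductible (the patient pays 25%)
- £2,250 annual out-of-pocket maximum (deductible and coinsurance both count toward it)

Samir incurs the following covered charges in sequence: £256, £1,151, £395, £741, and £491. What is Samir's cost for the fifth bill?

£122.75

Claim 1 (£256): fully absorbed by the deductible. Patient pays £256; OOP now £256.
Claim 2 (£1,151): £558 to deductible, leaving £593; patient's 25% is £148.25. Patient pays £706.25; OOP now £962.25.
Claim 3 (£395): deductible met; 25% of £395 = £98.75. Patient owes £98.75 (running OOP £1,061).
Claim 4 (£741): deductible met; 25% of £741 = £185.25. Cost to patient: £185.25. OOP to date £1,246.25.
Claim 5 (£491): deductible already satisfied, so patient's share is 25% × £491 = £122.75. Patient owes £122.75 (running OOP £1,369).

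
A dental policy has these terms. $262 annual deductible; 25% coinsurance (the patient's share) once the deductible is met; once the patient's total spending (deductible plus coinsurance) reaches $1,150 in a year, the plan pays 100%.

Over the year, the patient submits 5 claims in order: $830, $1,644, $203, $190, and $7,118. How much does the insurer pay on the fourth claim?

$142.50

Claim 1 ($830): $262 finishes the deductible; $568 goes to coinsurance; patient's 25% is $142. Patient pays $404; OOP now $404. Insurer: $830 − $404 = $426.
Claim 2 ($1,644): 25% coinsurance on $1,644 = $411. Patient owes $411 (running OOP $815). Plan pays $1,644 − $411 = $1,233.
Claim 3 ($203): deductible already satisfied, so patient's share is 25% × $203 = $50.75. Cost to patient: $50.75. OOP to date $865.75. Insurer: $203 − $50.75 = $152.25.
Claim 4 ($190): 25% coinsurance on $190 = $47.50. Cost to patient: $47.50. OOP to date $913.25. Insurer: $190 − $47.50 = $142.50.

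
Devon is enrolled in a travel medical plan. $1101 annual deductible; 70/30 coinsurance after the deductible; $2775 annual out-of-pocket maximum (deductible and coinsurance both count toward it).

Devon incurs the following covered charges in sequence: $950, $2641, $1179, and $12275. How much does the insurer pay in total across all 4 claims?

$14270

Claim 1 ($950): all of it applies to the deductible. Traveler pays $950; OOP now $950. Insurer: $950 − $950 = $0.
Claim 2 ($2641): deductible takes $151, $2490 remains; coinsurance $2490 × 30% = $747. Traveler pays $898; OOP now $1848. Plan pays $2641 − $898 = $1743.
Claim 3 ($1179): 30% coinsurance on $1179 = $353.70. Traveler pays $353.70; OOP now $2201.70. Insurer: $1179 − $353.70 = $825.30.
Claim 4 ($12275): deductible already satisfied, so traveler's share is 30% × $12275 = $3682.50. That would push OOP to $5884.20, over the $2775 cap, so traveler pays $2775 − $2201.70 = $573.30. Insurer: $12275 − $573.30 = $11701.70.
Insurer total: $0 + $1743 + $825.30 + $11701.70 = $14270.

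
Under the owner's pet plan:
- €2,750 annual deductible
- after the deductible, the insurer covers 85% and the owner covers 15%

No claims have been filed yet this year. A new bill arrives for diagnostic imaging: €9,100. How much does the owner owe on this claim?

€3,702.50

The full €2,750 deductible is still open; €2,750 of this bill applies to it.
That leaves €9,100 − €2,750 = €6,350 for coinsurance.
Coinsurance: €6,350 × 15% = €952.50.
Owner responsibility: €2,750 + €952.50 = €3,702.50.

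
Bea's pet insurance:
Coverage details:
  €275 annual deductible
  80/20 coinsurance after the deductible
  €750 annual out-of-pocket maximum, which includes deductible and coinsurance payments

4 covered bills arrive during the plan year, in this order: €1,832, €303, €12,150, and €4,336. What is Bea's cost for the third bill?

Bill 1, €1,832: €275 finishes the deductible; €1,557 goes to coinsurance; owner's 20% is €311.40. Owner pays €586.40; OOP now €586.40.
Bill 2, €303: deductible already satisfied, so owner's share is 20% × €303 = €60.60. Owner pays €60.60; OOP now €647.
Bill 3, €12,150: deductible met; 20% of €12,150 = €2,430. Adding that to €647 gives €3,077, past the €750 cap; owner pays only €750 − €647 = €103.

€103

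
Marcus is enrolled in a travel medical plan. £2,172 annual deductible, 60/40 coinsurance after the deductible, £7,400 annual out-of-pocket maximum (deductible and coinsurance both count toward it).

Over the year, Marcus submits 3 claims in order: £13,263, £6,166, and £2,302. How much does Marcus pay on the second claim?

Bill 1, £13,263: £2,172 finishes the deductible; £11,091 goes to coinsurance; 40% of £11,091 = £4,436.40. Traveler owes £6,608.40 (running OOP £6,608.40).
Bill 2, £6,166: 40% coinsurance on £6,166 = £2,466.40. That would push OOP to £9,074.80, over the £7,400 cap, so traveler pays £7,400 − £6,608.40 = £791.60.

£791.60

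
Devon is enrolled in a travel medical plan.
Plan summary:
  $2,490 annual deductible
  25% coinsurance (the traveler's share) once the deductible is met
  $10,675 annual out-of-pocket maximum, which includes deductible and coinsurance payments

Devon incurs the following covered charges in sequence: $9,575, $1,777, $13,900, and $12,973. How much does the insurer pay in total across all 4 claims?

$27,550

Claim 1 — $9,575: $2,490 to deductible, leaving $7,085; 25% of $7,085 = $1,771.25. Cost to traveler: $4,261.25. OOP to date $4,261.25. Plan pays $9,575 − $4,261.25 = $5,313.75.
Claim 2 — $1,777: 25% coinsurance on $1,777 = $444.25. Cost to traveler: $444.25. OOP to date $4,705.50. Insurer: $1,777 − $444.25 = $1,332.75.
Claim 3 — $13,900: deductible met; 25% of $13,900 = $3,475. Traveler pays $3,475; OOP now $8,180.50. Plan pays $13,900 − $3,475 = $10,425.
Claim 4 — $12,973: deductible met; 25% of $12,973 = $3,243.25. OOP would hit $11,423.75 > $10,675, so the cap limits the traveler to $10,675 − $8,180.50 = $2,494.50. Insurer: $12,973 − $2,494.50 = $10,478.50.
Insurer total: $5,313.75 + $1,332.75 + $10,425 + $10,478.50 = $27,550.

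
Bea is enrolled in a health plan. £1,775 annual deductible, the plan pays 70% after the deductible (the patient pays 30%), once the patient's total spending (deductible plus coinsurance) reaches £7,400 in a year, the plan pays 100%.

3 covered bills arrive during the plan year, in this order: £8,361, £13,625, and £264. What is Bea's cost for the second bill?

Claim 1 — £8,361: £1,775 to deductible, leaving £6,586; coinsurance £6,586 × 30% = £1,975.80. Cost to patient: £3,750.80. OOP to date £3,750.80.
Claim 2 — £13,625: deductible met; 30% of £13,625 = £4,087.50. That would push OOP to £7,838.30, over the £7,400 cap, so patient pays £7,400 − £3,750.80 = £3,649.20.

£3,649.20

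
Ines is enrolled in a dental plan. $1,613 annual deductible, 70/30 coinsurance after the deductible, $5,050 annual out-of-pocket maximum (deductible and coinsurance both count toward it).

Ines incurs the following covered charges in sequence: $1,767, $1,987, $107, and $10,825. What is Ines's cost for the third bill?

Claim 1 — $1,767: $1,613 to deductible, leaving $154; 30% of $154 = $46.20. Patient pays $1,659.20; OOP now $1,659.20.
Claim 2 — $1,987: 30% coinsurance on $1,987 = $596.10. Cost to patient: $596.10. OOP to date $2,255.30.
Claim 3 — $107: 30% coinsurance on $107 = $32.10. Patient pays $32.10; OOP now $2,287.40.

$32.10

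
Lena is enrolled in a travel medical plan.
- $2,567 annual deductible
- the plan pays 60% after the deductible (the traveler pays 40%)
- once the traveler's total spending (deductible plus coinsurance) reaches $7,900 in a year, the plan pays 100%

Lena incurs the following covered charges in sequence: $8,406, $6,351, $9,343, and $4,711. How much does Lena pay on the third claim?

Claim 1 — $8,406: deductible takes $2,567, $5,839 remains; coinsurance $5,839 × 40% = $2,335.60. Cost to traveler: $4,902.60. OOP to date $4,902.60.
Claim 2 — $6,351: 40% coinsurance on $6,351 = $2,540.40. Traveler owes $2,540.40 (running OOP $7,443).
Claim 3 — $9,343: deductible already satisfied, so traveler's share is 40% × $9,343 = $3,737.20. Adding that to $7,443 gives $11,180.20, past the $7,900 cap; traveler pays only $7,900 − $7,443 = $457.

$457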